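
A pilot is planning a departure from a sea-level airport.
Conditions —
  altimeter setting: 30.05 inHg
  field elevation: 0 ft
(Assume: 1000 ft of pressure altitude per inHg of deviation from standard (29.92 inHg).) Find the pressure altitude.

Pressure correction = (29.92 − 30.05) × 1000 = -130 ft.
Pressure altitude = 0 + (-130) = -130 ft.

-130 ft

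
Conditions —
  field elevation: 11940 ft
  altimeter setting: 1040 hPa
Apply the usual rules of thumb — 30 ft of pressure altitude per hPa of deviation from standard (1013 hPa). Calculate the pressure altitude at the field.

Pressure correction = (1013 − 1040) × 30 = -810 ft.
Pressure altitude = 11940 + (-810) = 11130 ft.

11130 ft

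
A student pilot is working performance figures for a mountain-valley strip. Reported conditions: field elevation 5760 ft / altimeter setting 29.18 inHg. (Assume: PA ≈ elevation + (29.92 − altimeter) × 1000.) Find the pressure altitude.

6500 ft

Pressure correction = (29.92 − 29.18) × 1000 = +740 ft.
Pressure altitude = 5760 + (+740) = 6500 ft.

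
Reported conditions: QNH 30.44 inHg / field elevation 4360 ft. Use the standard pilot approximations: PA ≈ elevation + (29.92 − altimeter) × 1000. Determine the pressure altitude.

3840 ft

Pressure correction = (29.92 − 30.44) × 1000 = -520 ft.
Pressure altitude = 4360 + (-520) = 3840 ft.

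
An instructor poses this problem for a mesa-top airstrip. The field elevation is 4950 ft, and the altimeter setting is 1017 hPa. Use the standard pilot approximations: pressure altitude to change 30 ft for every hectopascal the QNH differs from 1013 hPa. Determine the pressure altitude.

4830 ft

Pressure correction = (1013 − 1017) × 30 = -120 ft.
Pressure altitude = 4950 + (-120) = 4830 ft.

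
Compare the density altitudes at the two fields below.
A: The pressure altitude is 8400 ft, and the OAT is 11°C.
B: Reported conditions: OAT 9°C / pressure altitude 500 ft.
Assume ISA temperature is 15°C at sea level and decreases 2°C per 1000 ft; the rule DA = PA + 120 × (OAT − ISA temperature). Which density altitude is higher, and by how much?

A by 10036 ft

A: ISA temp = -1.8°C, deviation +12.8°C, DA = 8400 + 120 × 12.8 = 9936 ft.
B: ISA temp = 14°C, deviation -5°C, DA = 500 + 120 × (-5) = -100 ft.
A is higher by 9936 − (-100) = 10036 ft.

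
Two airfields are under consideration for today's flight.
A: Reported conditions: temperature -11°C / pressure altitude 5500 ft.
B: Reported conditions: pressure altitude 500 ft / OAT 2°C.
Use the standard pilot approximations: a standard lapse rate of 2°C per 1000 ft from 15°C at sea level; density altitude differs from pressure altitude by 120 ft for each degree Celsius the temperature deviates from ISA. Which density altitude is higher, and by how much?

A by 4640 ft

A: ISA temp = 4°C, deviation -15°C, DA = 5500 + 120 × (-15) = 3700 ft.
B: ISA temp = 14°C, deviation -12°C, DA = 500 + 120 × (-12) = -940 ft.
A is higher by 3700 − (-940) = 4640 ft.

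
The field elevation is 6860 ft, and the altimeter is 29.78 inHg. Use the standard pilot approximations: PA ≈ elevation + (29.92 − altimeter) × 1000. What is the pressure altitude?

7000 ft

Pressure correction = (29.92 − 29.78) × 1000 = +140 ft.
Pressure altitude = 6860 + (+140) = 7000 ft.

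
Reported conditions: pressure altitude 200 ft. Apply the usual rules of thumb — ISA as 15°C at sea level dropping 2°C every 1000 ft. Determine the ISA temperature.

ISA temperature = 15 − 2 × (200/1000) = 15 − 0.4 = 14.6°C.

14.6°C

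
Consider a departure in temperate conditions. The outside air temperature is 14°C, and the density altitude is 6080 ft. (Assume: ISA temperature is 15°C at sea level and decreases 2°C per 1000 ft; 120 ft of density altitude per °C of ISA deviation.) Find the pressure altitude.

5000 ft

DA = PA + 120 × (OAT − (15 − 2·PA/1000)) = PA + 120·OAT − 1800 + 0.24·PA = 1.24·PA + 120·OAT − 1800.
So 1.24·PA = 6080 − 120 × 14 + 1800 = 6200.
PA = 6200 / 1.24 = 5000 ft.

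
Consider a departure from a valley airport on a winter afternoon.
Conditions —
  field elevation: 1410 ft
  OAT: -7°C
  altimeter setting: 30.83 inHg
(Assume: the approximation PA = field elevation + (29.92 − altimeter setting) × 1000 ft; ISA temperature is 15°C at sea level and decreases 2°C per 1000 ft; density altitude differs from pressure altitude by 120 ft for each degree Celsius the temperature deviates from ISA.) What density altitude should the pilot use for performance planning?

-2020 ft

Pressure altitude = 1410 + (29.92 − 30.83) × 1000 = 1410 + (-910) = 500 ft.
ISA temperature at 500 ft = 15 − 2 × (500/1000) = 14°C.
ISA deviation = -7 − 14 = -21°C.
Density altitude = 500 + 120 × (-21) = -2020 ft.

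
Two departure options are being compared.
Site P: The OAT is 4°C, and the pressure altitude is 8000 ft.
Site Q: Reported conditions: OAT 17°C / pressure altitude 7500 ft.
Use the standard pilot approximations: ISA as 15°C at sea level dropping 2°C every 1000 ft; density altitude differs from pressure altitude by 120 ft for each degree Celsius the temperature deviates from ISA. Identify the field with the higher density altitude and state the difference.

Site Q by 940 ft

Site P: ISA temp = -1°C, deviation +5°C, DA = 8000 + 120 × 5 = 8600 ft.
Site Q: ISA temp = 0°C, deviation +17°C, DA = 7500 + 120 × 17 = 9540 ft.
Site Q is higher by 9540 − 8600 = 940 ft.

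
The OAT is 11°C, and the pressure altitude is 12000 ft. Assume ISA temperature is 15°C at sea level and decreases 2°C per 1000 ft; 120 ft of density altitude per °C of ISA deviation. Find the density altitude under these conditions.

14400 ft

ISA temperature at 12000 ft = 15 − 2 × (12000/1000) = -9°C.
ISA deviation = 11 − (-9) = +20°C.
Density altitude = 12000 + 120 × (20) = 12000 + (+2400) = 14400 ft.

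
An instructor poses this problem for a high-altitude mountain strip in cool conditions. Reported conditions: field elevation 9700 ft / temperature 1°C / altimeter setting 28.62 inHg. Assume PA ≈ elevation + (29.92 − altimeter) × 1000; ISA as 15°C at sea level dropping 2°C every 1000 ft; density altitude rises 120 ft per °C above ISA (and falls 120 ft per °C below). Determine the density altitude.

Pressure altitude = 9700 + (29.92 − 28.62) × 1000 = 9700 + (+1300) = 11000 ft.
ISA temperature at 11000 ft = 15 − 2 × (11000/1000) = -7°C.
ISA deviation = 1 − (-7) = +8°C.
Density altitude = 11000 + 120 × (8) = 11960 ft.

11960 ft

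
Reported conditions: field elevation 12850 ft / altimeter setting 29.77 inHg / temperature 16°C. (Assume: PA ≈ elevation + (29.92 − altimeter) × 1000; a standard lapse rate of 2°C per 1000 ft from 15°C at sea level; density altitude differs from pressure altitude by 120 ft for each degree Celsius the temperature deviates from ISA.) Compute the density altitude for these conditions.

16240 ft

Pressure altitude = 12850 + (29.92 − 29.77) × 1000 = 12850 + (+150) = 13000 ft.
ISA temperature at 13000 ft = 15 − 2 × (13000/1000) = -11°C.
ISA deviation = 16 − (-11) = +27°C.
Density altitude = 13000 + 120 × (27) = 16240 ft.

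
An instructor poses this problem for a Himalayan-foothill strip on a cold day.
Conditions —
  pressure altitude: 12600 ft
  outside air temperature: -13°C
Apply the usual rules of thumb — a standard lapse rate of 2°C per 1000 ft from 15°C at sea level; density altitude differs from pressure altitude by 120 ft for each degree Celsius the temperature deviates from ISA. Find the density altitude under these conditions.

12264 ft

ISA temperature at 12600 ft = 15 − 2 × (12600/1000) = -10.2°C.
ISA deviation = -13 − (-10.2) = -2.8°C.
Density altitude = 12600 + 120 × (-2.8) = 12600 + (-336) = 12264 ft.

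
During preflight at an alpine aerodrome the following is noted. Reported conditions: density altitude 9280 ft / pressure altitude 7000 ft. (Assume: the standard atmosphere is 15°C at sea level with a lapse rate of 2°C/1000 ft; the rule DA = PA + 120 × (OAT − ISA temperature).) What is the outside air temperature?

Density altitude − pressure altitude = 9280 − 7000 = +2280 ft.
At 120 ft/°C that is an ISA deviation of 2280/120 = +19°C.
ISA temperature at 7000 ft = 15 − 2 × (7000/1000) = 1°C.
OAT = ISA + deviation = 1 + (+19) = 20°C.

20°C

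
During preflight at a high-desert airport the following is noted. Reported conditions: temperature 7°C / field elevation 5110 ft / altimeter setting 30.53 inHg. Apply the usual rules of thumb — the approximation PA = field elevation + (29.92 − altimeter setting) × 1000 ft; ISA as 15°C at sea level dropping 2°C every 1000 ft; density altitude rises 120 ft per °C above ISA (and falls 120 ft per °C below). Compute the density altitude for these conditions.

4620 ft

Pressure altitude = 5110 + (29.92 − 30.53) × 1000 = 5110 + (-610) = 4500 ft.
ISA temperature at 4500 ft = 15 − 2 × (4500/1000) = 6°C.
ISA deviation = 7 − 6 = +1°C.
Density altitude = 4500 + 120 × (1) = 4620 ft.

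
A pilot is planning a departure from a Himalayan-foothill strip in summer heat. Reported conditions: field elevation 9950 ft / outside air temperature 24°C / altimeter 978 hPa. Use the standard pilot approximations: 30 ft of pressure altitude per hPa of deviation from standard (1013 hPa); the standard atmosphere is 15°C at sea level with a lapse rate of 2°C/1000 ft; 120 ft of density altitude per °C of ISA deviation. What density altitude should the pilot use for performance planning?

14720 ft

Pressure altitude = 9950 + (1013 − 978) × 30 = 9950 + (+1050) = 11000 ft.
ISA temperature at 11000 ft = 15 − 2 × (11000/1000) = -7°C.
ISA deviation = 24 − (-7) = +31°C.
Density altitude = 11000 + 120 × (31) = 14720 ft.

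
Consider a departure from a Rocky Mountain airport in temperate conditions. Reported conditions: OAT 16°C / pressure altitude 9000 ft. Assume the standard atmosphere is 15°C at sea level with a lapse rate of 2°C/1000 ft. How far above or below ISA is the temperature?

ISA+19°C

ISA temperature at 9000 ft = 15 − 2 × (9000/1000) = -3°C.
Deviation = OAT − ISA = 16 − (-3) = +19°C.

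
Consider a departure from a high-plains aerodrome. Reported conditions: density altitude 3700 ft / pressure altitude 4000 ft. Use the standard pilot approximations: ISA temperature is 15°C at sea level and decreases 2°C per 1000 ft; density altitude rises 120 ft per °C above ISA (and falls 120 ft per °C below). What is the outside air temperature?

Density altitude − pressure altitude = 3700 − 4000 = -300 ft.
At 120 ft/°C that is an ISA deviation of -300/120 = -2.5°C.
ISA temperature at 4000 ft = 15 − 2 × (4000/1000) = 7°C.
OAT = ISA + deviation = 7 + (-2.5) = 4.5°C.

4.5°C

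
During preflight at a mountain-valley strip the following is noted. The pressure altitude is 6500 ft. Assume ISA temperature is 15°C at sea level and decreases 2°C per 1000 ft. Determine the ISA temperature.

2°C

ISA temperature = 15 − 2 × (6500/1000) = 15 − 13 = 2°C.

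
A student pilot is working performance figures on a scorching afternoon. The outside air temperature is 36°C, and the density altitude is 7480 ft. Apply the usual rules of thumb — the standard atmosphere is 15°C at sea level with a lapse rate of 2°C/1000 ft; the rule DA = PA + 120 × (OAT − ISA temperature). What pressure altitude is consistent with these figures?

4000 ft

DA = PA + 120 × (OAT − (15 − 2·PA/1000)) = PA + 120·OAT − 1800 + 0.24·PA = 1.24·PA + 120·OAT − 1800.
So 1.24·PA = 7480 − 120 × 36 + 1800 = 4960.
PA = 4960 / 1.24 = 4000 ft.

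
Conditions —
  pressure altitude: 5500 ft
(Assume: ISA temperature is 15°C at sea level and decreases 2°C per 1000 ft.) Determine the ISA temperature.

ISA temperature = 15 − 2 × (5500/1000) = 15 − 11 = 4°C.

4°C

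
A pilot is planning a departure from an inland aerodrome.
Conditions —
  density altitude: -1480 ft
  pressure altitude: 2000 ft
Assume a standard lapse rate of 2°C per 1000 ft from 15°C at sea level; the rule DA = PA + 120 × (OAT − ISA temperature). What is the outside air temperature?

Density altitude − pressure altitude = -1480 − 2000 = -3480 ft.
At 120 ft/°C that is an ISA deviation of -3480/120 = -29°C.
ISA temperature at 2000 ft = 15 − 2 × (2000/1000) = 11°C.
OAT = ISA + deviation = 11 + (-29) = -18°C.

-18°C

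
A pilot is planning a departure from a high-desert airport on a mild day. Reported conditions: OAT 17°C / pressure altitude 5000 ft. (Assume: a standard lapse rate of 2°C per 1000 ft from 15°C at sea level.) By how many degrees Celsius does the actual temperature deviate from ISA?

ISA+12°C

ISA temperature at 5000 ft = 15 − 2 × (5000/1000) = 5°C.
Deviation = OAT − ISA = 17 − 5 = +12°C.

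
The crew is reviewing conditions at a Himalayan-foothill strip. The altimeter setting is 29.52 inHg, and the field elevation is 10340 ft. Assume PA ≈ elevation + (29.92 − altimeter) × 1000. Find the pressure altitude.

Pressure correction = (29.92 − 29.52) × 1000 = +400 ft.
Pressure altitude = 10340 + (+400) = 10740 ft.

10740 ft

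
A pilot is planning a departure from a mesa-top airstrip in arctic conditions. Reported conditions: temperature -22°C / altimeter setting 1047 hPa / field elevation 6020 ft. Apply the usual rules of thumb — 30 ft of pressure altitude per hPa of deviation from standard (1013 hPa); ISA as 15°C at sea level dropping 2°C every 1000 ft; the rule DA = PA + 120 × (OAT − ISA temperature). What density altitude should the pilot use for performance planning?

Pressure altitude = 6020 + (1013 − 1047) × 30 = 6020 + (-1020) = 5000 ft.
ISA temperature at 5000 ft = 15 − 2 × (5000/1000) = 5°C.
ISA deviation = -22 − 5 = -27°C.
Density altitude = 5000 + 120 × (-27) = 1760 ft.

1760 ft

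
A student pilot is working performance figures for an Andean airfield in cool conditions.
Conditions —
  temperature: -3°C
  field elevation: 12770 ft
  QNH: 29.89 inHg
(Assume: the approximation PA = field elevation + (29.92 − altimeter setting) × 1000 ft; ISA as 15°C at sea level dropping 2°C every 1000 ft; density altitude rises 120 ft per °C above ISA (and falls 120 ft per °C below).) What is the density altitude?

Pressure altitude = 12770 + (29.92 − 29.89) × 1000 = 12770 + (+30) = 12800 ft.
ISA temperature at 12800 ft = 15 − 2 × (12800/1000) = -10.6°C.
ISA deviation = -3 − (-10.6) = +7.6°C.
Density altitude = 12800 + 120 × (7.6) = 13712 ft.

13712 ft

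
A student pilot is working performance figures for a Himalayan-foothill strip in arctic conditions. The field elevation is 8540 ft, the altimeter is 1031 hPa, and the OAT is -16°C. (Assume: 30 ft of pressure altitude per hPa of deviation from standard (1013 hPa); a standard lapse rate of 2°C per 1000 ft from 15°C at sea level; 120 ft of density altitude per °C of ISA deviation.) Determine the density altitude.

Pressure altitude = 8540 + (1013 − 1031) × 30 = 8540 + (-540) = 8000 ft.
ISA temperature at 8000 ft = 15 − 2 × (8000/1000) = -1°C.
ISA deviation = -16 − (-1) = -15°C.
Density altitude = 8000 + 120 × (-15) = 6200 ft.

6200 ft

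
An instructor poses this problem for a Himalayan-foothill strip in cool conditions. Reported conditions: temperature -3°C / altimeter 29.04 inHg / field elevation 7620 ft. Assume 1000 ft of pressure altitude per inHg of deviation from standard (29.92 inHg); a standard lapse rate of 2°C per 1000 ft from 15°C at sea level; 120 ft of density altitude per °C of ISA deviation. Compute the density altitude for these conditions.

8380 ft

Pressure altitude = 7620 + (29.92 − 29.04) × 1000 = 7620 + (+880) = 8500 ft.
ISA temperature at 8500 ft = 15 − 2 × (8500/1000) = -2°C.
ISA deviation = -3 − (-2) = -1°C.
Density altitude = 8500 + 120 × (-1) = 8380 ft.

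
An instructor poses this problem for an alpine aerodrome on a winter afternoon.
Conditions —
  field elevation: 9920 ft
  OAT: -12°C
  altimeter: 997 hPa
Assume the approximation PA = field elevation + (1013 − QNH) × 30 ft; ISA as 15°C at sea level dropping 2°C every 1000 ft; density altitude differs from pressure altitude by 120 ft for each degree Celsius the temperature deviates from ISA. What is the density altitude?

9656 ft

Pressure altitude = 9920 + (1013 − 997) × 30 = 9920 + (+480) = 10400 ft.
ISA temperature at 10400 ft = 15 − 2 × (10400/1000) = -5.8°C.
ISA deviation = -12 − (-5.8) = -6.2°C.
Density altitude = 10400 + 120 × (-6.2) = 9656 ft.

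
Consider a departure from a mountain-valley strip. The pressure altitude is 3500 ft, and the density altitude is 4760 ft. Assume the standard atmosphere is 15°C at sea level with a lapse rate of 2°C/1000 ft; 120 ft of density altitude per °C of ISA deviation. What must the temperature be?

18.5°C

Density altitude − pressure altitude = 4760 − 3500 = +1260 ft.
At 120 ft/°C that is an ISA deviation of 1260/120 = +10.5°C.
ISA temperature at 3500 ft = 15 − 2 × (3500/1000) = 8°C.
OAT = ISA + deviation = 8 + (+10.5) = 18.5°C.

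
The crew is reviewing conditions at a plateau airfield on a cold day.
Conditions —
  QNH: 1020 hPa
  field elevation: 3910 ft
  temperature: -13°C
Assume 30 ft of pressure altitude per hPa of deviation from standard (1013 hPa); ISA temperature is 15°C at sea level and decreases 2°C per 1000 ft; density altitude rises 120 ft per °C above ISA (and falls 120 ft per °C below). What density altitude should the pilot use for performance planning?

1228 ft

Pressure altitude = 3910 + (1013 − 1020) × 30 = 3910 + (-210) = 3700 ft.
ISA temperature at 3700 ft = 15 − 2 × (3700/1000) = 7.6°C.
ISA deviation = -13 − 7.6 = -20.6°C.
Density altitude = 3700 + 120 × (-20.6) = 1228 ft.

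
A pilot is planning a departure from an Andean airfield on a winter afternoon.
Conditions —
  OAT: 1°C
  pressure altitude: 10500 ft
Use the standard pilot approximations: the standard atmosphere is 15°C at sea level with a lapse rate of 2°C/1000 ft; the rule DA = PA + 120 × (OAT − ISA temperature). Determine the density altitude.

ISA temperature at 10500 ft = 15 − 2 × (10500/1000) = -6°C.
ISA deviation = 1 − (-6) = +7°C.
Density altitude = 10500 + 120 × (7) = 10500 + (+840) = 11340 ft.

11340 ft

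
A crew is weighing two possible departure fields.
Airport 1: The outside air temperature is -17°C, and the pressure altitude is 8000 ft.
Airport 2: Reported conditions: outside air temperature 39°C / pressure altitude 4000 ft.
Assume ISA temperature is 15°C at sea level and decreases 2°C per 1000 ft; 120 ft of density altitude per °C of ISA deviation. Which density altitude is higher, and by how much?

Airport 2 by 1760 ft

Airport 1: ISA temp = -1°C, deviation -16°C, DA = 8000 + 120 × (-16) = 6080 ft.
Airport 2: ISA temp = 7°C, deviation +32°C, DA = 4000 + 120 × 32 = 7840 ft.
Airport 2 is higher by 7840 − 6080 = 1760 ft.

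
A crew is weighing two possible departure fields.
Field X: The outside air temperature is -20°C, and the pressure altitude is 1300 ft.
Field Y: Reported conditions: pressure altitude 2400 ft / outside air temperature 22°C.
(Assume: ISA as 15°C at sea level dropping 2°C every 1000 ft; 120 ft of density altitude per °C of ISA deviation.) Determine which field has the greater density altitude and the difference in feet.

Field Y by 6404 ft

Field X: ISA temp = 12.4°C, deviation -32.4°C, DA = 1300 + 120 × (-32.4) = -2588 ft.
Field Y: ISA temp = 10.2°C, deviation +11.8°C, DA = 2400 + 120 × 11.8 = 3816 ft.
Field Y is higher by 3816 − (-2588) = 6404 ft.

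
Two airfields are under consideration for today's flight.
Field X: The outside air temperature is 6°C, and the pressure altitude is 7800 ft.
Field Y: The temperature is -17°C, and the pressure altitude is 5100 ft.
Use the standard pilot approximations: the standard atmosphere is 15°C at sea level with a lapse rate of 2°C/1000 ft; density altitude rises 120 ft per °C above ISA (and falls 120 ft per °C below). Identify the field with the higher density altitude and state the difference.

Field X by 6108 ft

Field X: ISA temp = -0.6°C, deviation +6.6°C, DA = 7800 + 120 × 6.6 = 8592 ft.
Field Y: ISA temp = 4.8°C, deviation -21.8°C, DA = 5100 + 120 × (-21.8) = 2484 ft.
Field X is higher by 8592 − 2484 = 6108 ft.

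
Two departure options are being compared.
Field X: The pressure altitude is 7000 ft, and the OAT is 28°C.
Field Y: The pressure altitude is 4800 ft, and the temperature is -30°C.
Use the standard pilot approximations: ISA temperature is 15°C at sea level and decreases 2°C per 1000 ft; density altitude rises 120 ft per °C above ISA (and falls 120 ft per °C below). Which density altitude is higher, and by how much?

Field X: ISA temp = 1°C, deviation +27°C, DA = 7000 + 120 × 27 = 10240 ft.
Field Y: ISA temp = 5.4°C, deviation -35.4°C, DA = 4800 + 120 × (-35.4) = 552 ft.
Field X is higher by 10240 − 552 = 9688 ft.

Field X by 9688 ft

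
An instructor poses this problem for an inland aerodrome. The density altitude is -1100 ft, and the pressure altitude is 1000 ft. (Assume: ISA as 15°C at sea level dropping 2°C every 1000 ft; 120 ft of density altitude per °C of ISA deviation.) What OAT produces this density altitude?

Density altitude − pressure altitude = -1100 − 1000 = -2100 ft.
At 120 ft/°C that is an ISA deviation of -2100/120 = -17.5°C.
ISA temperature at 1000 ft = 15 − 2 × (1000/1000) = 13°C.
OAT = ISA + deviation = 13 + (-17.5) = -4.5°C.

-4.5°C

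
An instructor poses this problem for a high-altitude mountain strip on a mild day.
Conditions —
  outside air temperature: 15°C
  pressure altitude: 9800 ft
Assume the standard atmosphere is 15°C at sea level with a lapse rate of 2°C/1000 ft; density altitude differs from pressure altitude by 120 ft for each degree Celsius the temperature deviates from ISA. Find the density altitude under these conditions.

12152 ft

ISA temperature at 9800 ft = 15 − 2 × (9800/1000) = -4.6°C.
ISA deviation = 15 − (-4.6) = +19.6°C.
Density altitude = 9800 + 120 × (19.6) = 9800 + (+2352) = 12152 ft.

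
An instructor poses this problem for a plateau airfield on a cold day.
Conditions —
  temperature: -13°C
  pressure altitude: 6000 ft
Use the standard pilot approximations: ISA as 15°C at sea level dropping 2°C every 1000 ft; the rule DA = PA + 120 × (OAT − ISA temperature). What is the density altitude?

4080 ft

ISA temperature at 6000 ft = 15 − 2 × (6000/1000) = 3°C.
ISA deviation = -13 − 3 = -16°C.
Density altitude = 6000 + 120 × (-16) = 6000 + (-1920) = 4080 ft.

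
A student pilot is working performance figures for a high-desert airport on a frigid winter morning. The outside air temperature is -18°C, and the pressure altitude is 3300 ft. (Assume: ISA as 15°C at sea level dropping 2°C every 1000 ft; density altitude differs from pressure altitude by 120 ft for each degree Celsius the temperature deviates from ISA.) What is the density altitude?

132 ft

ISA temperature at 3300 ft = 15 − 2 × (3300/1000) = 8.4°C.
ISA deviation = -18 − 8.4 = -26.4°C.
Density altitude = 3300 + 120 × (-26.4) = 3300 + (-3168) = 132 ft.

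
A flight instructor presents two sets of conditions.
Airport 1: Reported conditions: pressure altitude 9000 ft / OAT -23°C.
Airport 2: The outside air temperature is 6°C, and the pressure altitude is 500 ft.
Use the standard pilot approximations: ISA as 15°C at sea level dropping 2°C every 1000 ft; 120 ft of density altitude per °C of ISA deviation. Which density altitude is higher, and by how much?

Airport 1 by 7060 ft

Airport 1: ISA temp = -3°C, deviation -20°C, DA = 9000 + 120 × (-20) = 6600 ft.
Airport 2: ISA temp = 14°C, deviation -8°C, DA = 500 + 120 × (-8) = -460 ft.
Airport 1 is higher by 6600 − (-460) = 7060 ft.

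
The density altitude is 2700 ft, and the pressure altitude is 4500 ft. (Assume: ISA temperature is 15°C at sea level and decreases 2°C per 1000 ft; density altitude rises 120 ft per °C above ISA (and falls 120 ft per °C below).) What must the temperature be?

Density altitude − pressure altitude = 2700 − 4500 = -1800 ft.
At 120 ft/°C that is an ISA deviation of -1800/120 = -15°C.
ISA temperature at 4500 ft = 15 − 2 × (4500/1000) = 6°C.
OAT = ISA + deviation = 6 + (-15) = -9°C.

-9°C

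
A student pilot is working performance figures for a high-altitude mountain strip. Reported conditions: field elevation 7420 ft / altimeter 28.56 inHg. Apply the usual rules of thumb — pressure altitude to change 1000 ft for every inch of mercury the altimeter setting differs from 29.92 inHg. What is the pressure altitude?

8780 ft

Pressure correction = (29.92 − 28.56) × 1000 = +1360 ft.
Pressure altitude = 7420 + (+1360) = 8780 ft.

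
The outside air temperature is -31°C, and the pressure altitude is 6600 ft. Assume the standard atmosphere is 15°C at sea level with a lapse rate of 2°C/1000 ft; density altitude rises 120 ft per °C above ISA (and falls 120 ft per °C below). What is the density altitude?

2664 ft

ISA temperature at 6600 ft = 15 − 2 × (6600/1000) = 1.8°C.
ISA deviation = -31 − 1.8 = -32.8°C.
Density altitude = 6600 + 120 × (-32.8) = 6600 + (-3936) = 2664 ft.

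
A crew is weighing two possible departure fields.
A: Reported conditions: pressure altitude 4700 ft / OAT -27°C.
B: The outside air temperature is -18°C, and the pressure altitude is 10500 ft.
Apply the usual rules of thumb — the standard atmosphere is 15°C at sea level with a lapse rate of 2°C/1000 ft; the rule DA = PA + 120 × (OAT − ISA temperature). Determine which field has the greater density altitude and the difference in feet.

B by 8272 ft

A: ISA temp = 5.6°C, deviation -32.6°C, DA = 4700 + 120 × (-32.6) = 788 ft.
B: ISA temp = -6°C, deviation -12°C, DA = 10500 + 120 × (-12) = 9060 ft.
B is higher by 9060 − 788 = 8272 ft.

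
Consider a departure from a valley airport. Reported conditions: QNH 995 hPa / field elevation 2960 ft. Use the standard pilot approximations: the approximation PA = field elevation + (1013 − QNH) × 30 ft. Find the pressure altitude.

Pressure correction = (1013 − 995) × 30 = +540 ft.
Pressure altitude = 2960 + (+540) = 3500 ft.

3500 ft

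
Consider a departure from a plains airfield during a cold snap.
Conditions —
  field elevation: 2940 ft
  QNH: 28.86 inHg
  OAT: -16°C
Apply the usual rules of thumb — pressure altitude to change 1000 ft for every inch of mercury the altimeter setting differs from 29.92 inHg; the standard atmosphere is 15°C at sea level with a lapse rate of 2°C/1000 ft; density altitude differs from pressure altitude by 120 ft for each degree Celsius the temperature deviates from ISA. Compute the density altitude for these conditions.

1240 ft

Pressure altitude = 2940 + (29.92 − 28.86) × 1000 = 2940 + (+1060) = 4000 ft.
ISA temperature at 4000 ft = 15 − 2 × (4000/1000) = 7°C.
ISA deviation = -16 − 7 = -23°C.
Density altitude = 4000 + 120 × (-23) = 1240 ft.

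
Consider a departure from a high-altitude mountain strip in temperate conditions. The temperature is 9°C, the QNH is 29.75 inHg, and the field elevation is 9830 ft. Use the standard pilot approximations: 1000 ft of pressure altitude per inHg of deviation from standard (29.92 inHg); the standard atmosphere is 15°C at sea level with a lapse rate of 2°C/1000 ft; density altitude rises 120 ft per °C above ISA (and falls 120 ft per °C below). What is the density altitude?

11680 ft

Pressure altitude = 9830 + (29.92 − 29.75) × 1000 = 9830 + (+170) = 10000 ft.
ISA temperature at 10000 ft = 15 − 2 × (10000/1000) = -5°C.
ISA deviation = 9 − (-5) = +14°C.
Density altitude = 10000 + 120 × (14) = 11680 ft.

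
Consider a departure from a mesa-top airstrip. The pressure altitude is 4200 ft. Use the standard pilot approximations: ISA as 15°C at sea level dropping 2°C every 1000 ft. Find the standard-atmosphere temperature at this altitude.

6.6°C

ISA temperature = 15 − 2 × (4200/1000) = 15 − 8.4 = 6.6°C.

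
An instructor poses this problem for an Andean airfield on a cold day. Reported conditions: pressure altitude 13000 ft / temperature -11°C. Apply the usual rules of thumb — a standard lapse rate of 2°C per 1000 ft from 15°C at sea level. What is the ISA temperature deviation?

ISA0°C

ISA temperature at 13000 ft = 15 − 2 × (13000/1000) = -11°C.
Deviation = OAT − ISA = -11 − (-11) = 0°C.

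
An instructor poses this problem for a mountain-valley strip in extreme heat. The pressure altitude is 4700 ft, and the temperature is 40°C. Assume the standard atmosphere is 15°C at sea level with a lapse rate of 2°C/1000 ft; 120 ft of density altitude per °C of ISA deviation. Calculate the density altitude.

8828 ft

ISA temperature at 4700 ft = 15 − 2 × (4700/1000) = 5.6°C.
ISA deviation = 40 − 5.6 = +34.4°C.
Density altitude = 4700 + 120 × (34.4) = 4700 + (+4128) = 8828 ft.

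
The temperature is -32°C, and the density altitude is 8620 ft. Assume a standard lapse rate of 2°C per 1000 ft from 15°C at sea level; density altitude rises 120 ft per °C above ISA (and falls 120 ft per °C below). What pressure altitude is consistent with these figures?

11500 ft

DA = PA + 120 × (OAT − (15 − 2·PA/1000)) = PA + 120·OAT − 1800 + 0.24·PA = 1.24·PA + 120·OAT − 1800.
So 1.24·PA = 8620 − 120 × (-32) + 1800 = 14260.
PA = 14260 / 1.24 = 11500 ft.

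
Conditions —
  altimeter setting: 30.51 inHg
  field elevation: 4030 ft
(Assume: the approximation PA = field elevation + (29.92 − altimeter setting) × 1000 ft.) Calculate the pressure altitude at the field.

3440 ft

Pressure correction = (29.92 − 30.51) × 1000 = -590 ft.
Pressure altitude = 4030 + (-590) = 3440 ft.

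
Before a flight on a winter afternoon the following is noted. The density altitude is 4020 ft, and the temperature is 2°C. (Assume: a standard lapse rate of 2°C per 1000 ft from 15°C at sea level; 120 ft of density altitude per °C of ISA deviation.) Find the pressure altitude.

4500 ft

DA = PA + 120 × (OAT − (15 − 2·PA/1000)) = PA + 120·OAT − 1800 + 0.24·PA = 1.24·PA + 120·OAT − 1800.
So 1.24·PA = 4020 − 120 × 2 + 1800 = 5580.
PA = 5580 / 1.24 = 4500 ft.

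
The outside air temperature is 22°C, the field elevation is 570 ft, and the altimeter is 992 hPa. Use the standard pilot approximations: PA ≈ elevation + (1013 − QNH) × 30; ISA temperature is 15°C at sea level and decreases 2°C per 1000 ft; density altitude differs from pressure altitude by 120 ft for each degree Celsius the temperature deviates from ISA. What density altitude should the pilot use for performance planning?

Pressure altitude = 570 + (1013 − 992) × 30 = 570 + (+630) = 1200 ft.
ISA temperature at 1200 ft = 15 − 2 × (1200/1000) = 12.6°C.
ISA deviation = 22 − 12.6 = +9.4°C.
Density altitude = 1200 + 120 × (9.4) = 2328 ft.

2328 ft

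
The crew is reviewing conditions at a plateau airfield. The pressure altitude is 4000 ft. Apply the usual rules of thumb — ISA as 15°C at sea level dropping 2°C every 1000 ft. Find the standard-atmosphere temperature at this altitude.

7°C

ISA temperature = 15 − 2 × (4000/1000) = 15 − 8 = 7°C.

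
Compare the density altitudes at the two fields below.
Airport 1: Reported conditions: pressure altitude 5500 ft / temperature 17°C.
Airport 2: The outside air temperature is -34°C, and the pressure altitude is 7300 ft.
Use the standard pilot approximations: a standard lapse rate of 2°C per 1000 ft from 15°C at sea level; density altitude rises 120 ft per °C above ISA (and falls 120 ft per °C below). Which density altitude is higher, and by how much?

Airport 1: ISA temp = 4°C, deviation +13°C, DA = 5500 + 120 × 13 = 7060 ft.
Airport 2: ISA temp = 0.4°C, deviation -34.4°C, DA = 7300 + 120 × (-34.4) = 3172 ft.
Airport 1 is higher by 7060 − 3172 = 3888 ft.

Airport 1 by 3888 ft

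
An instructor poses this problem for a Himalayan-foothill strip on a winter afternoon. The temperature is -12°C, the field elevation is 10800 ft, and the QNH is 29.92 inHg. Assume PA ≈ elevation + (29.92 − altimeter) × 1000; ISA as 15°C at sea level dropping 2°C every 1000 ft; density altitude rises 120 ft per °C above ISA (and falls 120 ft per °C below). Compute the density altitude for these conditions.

Pressure altitude = 10800 + (29.92 − 29.92) × 1000 = 10800 + (0) = 10800 ft.
ISA temperature at 10800 ft = 15 − 2 × (10800/1000) = -6.6°C.
ISA deviation = -12 − (-6.6) = -5.4°C.
Density altitude = 10800 + 120 × (-5.4) = 10152 ft.

10152 ft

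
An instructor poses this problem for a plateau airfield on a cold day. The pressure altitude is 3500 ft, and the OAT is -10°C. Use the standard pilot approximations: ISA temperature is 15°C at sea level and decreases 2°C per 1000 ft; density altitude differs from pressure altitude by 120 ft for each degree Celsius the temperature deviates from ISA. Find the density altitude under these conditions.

1340 ft

ISA temperature at 3500 ft = 15 − 2 × (3500/1000) = 8°C.
ISA deviation = -10 − 8 = -18°C.
Density altitude = 3500 + 120 × (-18) = 3500 + (-2160) = 1340 ft.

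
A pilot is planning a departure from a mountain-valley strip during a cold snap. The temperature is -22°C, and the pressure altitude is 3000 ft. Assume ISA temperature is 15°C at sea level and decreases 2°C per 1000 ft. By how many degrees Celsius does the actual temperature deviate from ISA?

ISA-31°C

ISA temperature at 3000 ft = 15 − 2 × (3000/1000) = 9°C.
Deviation = OAT − ISA = -22 − 9 = -31°C.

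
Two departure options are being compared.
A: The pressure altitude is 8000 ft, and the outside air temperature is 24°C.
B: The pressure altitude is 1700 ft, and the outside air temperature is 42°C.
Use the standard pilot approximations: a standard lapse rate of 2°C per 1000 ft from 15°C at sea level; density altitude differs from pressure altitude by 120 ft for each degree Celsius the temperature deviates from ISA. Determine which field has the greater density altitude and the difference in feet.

A: ISA temp = -1°C, deviation +25°C, DA = 8000 + 120 × 25 = 11000 ft.
B: ISA temp = 11.6°C, deviation +30.4°C, DA = 1700 + 120 × 30.4 = 5348 ft.
A is higher by 11000 − 5348 = 5652 ft.

A by 5652 ft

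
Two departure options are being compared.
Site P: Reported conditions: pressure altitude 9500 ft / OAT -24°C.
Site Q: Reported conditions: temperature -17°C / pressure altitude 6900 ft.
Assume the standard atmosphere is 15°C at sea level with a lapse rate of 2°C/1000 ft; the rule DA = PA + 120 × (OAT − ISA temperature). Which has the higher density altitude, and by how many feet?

Site P by 2384 ft

Site P: ISA temp = -4°C, deviation -20°C, DA = 9500 + 120 × (-20) = 7100 ft.
Site Q: ISA temp = 1.2°C, deviation -18.2°C, DA = 6900 + 120 × (-18.2) = 4716 ft.
Site P is higher by 7100 − 4716 = 2384 ft.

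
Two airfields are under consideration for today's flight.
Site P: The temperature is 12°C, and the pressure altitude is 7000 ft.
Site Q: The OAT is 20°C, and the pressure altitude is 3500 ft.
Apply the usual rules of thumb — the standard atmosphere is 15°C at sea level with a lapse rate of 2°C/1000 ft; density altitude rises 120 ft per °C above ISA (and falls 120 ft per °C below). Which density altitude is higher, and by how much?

Site P: ISA temp = 1°C, deviation +11°C, DA = 7000 + 120 × 11 = 8320 ft.
Site Q: ISA temp = 8°C, deviation +12°C, DA = 3500 + 120 × 12 = 4940 ft.
Site P is higher by 8320 − 4940 = 3380 ft.

Site P by 3380 ft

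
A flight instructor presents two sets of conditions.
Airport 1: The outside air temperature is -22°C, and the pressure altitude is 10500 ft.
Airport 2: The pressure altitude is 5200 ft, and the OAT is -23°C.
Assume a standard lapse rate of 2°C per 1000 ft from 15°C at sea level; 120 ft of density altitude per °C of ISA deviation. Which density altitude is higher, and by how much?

Airport 1 by 6692 ft

Airport 1: ISA temp = -6°C, deviation -16°C, DA = 10500 + 120 × (-16) = 8580 ft.
Airport 2: ISA temp = 4.6°C, deviation -27.6°C, DA = 5200 + 120 × (-27.6) = 1888 ft.
Airport 1 is higher by 8580 − 1888 = 6692 ft.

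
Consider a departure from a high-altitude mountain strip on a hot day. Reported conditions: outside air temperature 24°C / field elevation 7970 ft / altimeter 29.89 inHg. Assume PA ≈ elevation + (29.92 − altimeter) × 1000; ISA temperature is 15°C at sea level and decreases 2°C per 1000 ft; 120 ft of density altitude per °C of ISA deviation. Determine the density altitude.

11000 ft

Pressure altitude = 7970 + (29.92 − 29.89) × 1000 = 7970 + (+30) = 8000 ft.
ISA temperature at 8000 ft = 15 − 2 × (8000/1000) = -1°C.
ISA deviation = 24 − (-1) = +25°C.
Density altitude = 8000 + 120 × (25) = 11000 ft.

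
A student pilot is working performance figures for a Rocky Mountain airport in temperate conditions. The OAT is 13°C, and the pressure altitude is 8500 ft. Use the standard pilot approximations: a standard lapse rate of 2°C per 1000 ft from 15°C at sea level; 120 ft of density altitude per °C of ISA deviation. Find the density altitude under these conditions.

ISA temperature at 8500 ft = 15 − 2 × (8500/1000) = -2°C.
ISA deviation = 13 − (-2) = +15°C.
Density altitude = 8500 + 120 × (15) = 8500 + (+1800) = 10300 ft.

10300 ft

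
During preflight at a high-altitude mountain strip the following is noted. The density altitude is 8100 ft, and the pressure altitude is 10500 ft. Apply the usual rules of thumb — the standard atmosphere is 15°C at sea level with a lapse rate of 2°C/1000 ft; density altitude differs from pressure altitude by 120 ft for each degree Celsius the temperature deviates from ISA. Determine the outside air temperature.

Density altitude − pressure altitude = 8100 − 10500 = -2400 ft.
At 120 ft/°C that is an ISA deviation of -2400/120 = -20°C.
ISA temperature at 10500 ft = 15 − 2 × (10500/1000) = -6°C.
OAT = ISA + deviation = -6 + (-20) = -26°C.

-26°C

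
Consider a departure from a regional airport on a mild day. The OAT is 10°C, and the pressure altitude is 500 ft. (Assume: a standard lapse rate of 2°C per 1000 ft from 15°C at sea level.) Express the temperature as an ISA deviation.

ISA temperature at 500 ft = 15 − 2 × (500/1000) = 14°C.
Deviation = OAT − ISA = 10 − 14 = -4°C.

ISA-4°C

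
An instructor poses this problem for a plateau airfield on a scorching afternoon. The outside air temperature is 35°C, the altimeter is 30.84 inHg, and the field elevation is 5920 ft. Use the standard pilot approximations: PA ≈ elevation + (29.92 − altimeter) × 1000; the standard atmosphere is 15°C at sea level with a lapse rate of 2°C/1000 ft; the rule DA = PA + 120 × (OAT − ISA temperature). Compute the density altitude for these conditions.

Pressure altitude = 5920 + (29.92 − 30.84) × 1000 = 5920 + (-920) = 5000 ft.
ISA temperature at 5000 ft = 15 − 2 × (5000/1000) = 5°C.
ISA deviation = 35 − 5 = +30°C.
Density altitude = 5000 + 120 × (30) = 8600 ft.

8600 ft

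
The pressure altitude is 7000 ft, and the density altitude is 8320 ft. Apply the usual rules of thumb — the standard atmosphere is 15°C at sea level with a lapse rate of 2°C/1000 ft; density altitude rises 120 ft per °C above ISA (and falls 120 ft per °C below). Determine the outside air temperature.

12°C

Density altitude − pressure altitude = 8320 − 7000 = +1320 ft.
At 120 ft/°C that is an ISA deviation of 1320/120 = +11°C.
ISA temperature at 7000 ft = 15 − 2 × (7000/1000) = 1°C.
OAT = ISA + deviation = 1 + (+11) = 12°C.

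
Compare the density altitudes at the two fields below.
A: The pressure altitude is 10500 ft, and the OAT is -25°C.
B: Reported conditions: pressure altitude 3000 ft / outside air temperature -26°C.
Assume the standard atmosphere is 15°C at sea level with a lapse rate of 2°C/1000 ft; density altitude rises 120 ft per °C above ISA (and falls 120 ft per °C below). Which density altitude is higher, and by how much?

A by 9420 ft

A: ISA temp = -6°C, deviation -19°C, DA = 10500 + 120 × (-19) = 8220 ft.
B: ISA temp = 9°C, deviation -35°C, DA = 3000 + 120 × (-35) = -1200 ft.
A is higher by 8220 − (-1200) = 9420 ft.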